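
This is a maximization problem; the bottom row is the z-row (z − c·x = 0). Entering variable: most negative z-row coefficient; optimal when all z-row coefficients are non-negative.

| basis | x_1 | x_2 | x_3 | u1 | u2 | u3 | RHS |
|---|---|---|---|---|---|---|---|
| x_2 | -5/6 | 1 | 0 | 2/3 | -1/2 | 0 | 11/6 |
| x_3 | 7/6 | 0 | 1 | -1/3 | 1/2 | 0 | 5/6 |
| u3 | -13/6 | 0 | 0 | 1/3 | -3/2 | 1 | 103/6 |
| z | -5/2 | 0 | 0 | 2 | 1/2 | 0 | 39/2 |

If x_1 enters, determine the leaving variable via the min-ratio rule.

Column x_1 entries and ratios — x_2: -5/6 ≤ 0, skip; x_3: (5/6)/(7/6) = 5/7; u3: -13/6 ≤ 0, skip.
Smallest ratio is 5/7 in the row of x_3, so x_3 leaves.

x_3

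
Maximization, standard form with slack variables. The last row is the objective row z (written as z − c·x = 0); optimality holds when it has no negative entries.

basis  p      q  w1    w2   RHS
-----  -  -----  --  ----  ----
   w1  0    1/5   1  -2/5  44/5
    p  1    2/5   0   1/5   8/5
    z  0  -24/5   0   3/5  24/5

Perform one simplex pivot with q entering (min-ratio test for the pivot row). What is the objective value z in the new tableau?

Ratio test on column q — row 1: (44/5)/(1/5) = 44; row 2: (8/5)/(2/5) = 4. Minimum is 4 at row 2 (p leaves); pivot element 2/5.
Pivot on row 2; the z-row RHS becomes 24/5 − (-24/5)·4 = 24.

24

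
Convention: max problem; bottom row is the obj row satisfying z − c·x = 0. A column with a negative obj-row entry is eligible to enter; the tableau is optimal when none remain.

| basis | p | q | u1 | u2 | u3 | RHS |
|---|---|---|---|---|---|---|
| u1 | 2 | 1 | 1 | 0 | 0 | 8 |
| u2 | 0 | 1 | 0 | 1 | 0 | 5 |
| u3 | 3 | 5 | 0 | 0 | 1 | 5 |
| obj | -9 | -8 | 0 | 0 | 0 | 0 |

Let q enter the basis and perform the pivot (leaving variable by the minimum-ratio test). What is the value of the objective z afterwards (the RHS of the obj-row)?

Ratio test on column q — row 1: 8/1 = 8; row 2: 5/1 = 5; row 3: 5/5 = 1. Minimum is 1 at row 3 (u3 leaves); pivot element 5.
Pivot on row 3; the obj-row RHS becomes 0 − (-8)·1 = 8.

8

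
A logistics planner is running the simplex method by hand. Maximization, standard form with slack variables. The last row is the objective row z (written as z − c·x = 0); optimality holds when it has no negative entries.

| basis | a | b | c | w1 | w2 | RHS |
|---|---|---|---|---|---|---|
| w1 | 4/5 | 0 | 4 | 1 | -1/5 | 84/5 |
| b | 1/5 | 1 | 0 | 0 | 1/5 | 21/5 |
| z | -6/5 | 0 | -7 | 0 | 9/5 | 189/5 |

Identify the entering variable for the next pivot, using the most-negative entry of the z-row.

c

Negative z-row entries: a: -6/5, c: -7.
The most negative is -7 in column c, so c enters.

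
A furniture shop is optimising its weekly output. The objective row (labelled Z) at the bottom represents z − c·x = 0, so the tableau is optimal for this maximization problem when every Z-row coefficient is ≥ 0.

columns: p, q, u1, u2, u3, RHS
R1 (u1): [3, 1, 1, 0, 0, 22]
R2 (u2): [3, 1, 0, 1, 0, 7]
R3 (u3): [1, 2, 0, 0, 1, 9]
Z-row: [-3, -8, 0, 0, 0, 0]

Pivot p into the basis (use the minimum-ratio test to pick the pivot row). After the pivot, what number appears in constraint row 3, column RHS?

Ratio test on column p — row 1: 22/3 = 22/3; row 2: 7/3 = 7/3; row 3: 9/1 = 9. Minimum is 7/3 at row 2 (u2 leaves); pivot element 3.
Divide row 2 by 3; eliminate column p from the other rows.
Row 3 update in column RHS: 9 − 1·(7/3) = 20/3.

20/3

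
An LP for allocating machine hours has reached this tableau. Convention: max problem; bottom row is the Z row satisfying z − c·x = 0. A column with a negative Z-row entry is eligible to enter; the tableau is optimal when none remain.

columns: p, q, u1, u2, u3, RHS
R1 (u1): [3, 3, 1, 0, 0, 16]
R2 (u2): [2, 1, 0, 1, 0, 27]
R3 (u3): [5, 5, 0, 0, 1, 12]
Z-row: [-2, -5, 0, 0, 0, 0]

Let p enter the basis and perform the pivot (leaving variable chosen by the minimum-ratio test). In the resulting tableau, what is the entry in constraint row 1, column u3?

Ratio test on column p — row 1: 16/3 = 16/3; row 2: 27/2 = 27/2; row 3: 12/5 = 12/5. Minimum is 12/5 at row 3 (u3 leaves); pivot element 5.
Divide row 3 by 5; eliminate column p from the other rows.
Row 1 update in column u3: 0 − 3·(1/5) = -3/5.

-3/5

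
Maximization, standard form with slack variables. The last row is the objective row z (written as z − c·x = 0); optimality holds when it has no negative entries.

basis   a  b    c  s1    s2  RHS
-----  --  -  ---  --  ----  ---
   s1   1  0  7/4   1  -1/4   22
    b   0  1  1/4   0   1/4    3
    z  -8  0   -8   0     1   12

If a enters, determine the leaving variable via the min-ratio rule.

s1

Column a entries and ratios — s1: 22/1 = 22; b: 0 ≤ 0, skip.
Smallest ratio is 22 in the row of s1, so s1 leaves.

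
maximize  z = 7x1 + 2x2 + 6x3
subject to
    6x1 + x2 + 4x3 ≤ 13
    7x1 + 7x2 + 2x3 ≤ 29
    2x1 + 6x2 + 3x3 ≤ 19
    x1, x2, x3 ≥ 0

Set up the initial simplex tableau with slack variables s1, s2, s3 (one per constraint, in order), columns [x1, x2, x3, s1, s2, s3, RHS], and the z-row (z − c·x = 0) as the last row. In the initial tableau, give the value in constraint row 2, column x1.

Constraint 2 has coefficient 7 on x1.

7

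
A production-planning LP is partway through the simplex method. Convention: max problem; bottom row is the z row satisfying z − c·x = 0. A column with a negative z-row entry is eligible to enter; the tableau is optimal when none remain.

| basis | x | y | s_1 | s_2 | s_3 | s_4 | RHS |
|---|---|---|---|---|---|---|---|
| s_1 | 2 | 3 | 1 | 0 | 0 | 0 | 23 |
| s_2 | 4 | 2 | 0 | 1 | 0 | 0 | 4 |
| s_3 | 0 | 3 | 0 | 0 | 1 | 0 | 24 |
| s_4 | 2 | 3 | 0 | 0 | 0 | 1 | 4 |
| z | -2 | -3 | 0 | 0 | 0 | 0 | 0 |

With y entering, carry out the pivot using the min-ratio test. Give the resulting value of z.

4

Ratio test on column y — row 1: 23/3 = 23/3; row 2: 4/2 = 2; row 3: 24/3 = 8; row 4: 4/3 = 4/3. Minimum is 4/3 at row 4 (s_4 leaves); pivot element 3.
Pivot on row 4; the z-row RHS becomes 0 − (-3)·(4/3) = 4.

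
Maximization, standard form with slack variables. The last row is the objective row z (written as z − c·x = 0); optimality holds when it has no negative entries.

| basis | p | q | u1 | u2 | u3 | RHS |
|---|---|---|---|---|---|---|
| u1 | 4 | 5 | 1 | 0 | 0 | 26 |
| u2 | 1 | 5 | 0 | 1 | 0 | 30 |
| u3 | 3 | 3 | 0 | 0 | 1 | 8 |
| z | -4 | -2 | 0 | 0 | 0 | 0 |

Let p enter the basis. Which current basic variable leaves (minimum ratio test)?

Column p entries and ratios — u1: 26/4 = 13/2; u2: 30/1 = 30; u3: 8/3 = 8/3.
Smallest ratio is 8/3 in the row of u3, so u3 leaves.

u3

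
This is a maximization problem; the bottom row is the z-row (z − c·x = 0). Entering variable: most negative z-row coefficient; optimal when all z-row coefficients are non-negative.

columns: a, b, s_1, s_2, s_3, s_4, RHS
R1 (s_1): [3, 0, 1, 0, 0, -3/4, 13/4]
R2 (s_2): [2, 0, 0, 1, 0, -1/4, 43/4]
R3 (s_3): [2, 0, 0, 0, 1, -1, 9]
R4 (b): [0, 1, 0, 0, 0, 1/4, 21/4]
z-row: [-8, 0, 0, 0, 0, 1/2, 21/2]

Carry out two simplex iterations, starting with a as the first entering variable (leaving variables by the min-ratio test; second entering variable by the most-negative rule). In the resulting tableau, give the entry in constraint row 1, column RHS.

Ratio test on column a — row 1: (13/4)/3 = 13/12; row 2: (43/4)/2 = 43/8; row 3: 9/2 = 9/2; row 4: entry 0 ≤ 0. Minimum is 13/12 at row 1 (s_1 leaves); pivot element 3.
Divide row 1 by 3; eliminate column a from the other rows.
Second iteration: most negative z-row entry is -3/2 in column s_4, so s_4 enters.
Ratio test on column s_4 — row 1: entry -1/4 ≤ 0; row 2: (103/12)/(1/4) = 103/3; row 3: entry -1/2 ≤ 0; row 4: (21/4)/(1/4) = 21. Minimum is 21 at row 4 (b leaves); pivot element 1/4.
Divide row 4 by 1/4; eliminate column s_4 from the other rows.
After both pivots, the entry at constraint row 1, column RHS is 19/3.

19/3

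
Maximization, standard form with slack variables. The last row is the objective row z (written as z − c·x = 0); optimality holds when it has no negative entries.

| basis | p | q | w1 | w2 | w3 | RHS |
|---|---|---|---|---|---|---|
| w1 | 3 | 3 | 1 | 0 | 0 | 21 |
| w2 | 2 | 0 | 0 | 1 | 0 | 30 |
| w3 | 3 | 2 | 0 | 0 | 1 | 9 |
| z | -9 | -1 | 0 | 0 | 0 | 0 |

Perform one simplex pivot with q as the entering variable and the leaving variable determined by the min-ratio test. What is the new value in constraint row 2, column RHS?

Ratio test on column q — row 1: 21/3 = 7; row 2: entry 0 ≤ 0; row 3: 9/2 = 9/2. Minimum is 9/2 at row 3 (w3 leaves); pivot element 2.
Divide row 3 by 2; eliminate column q from the other rows.
Row 2 update in column RHS: 30 − 0·(9/2) = 30.

30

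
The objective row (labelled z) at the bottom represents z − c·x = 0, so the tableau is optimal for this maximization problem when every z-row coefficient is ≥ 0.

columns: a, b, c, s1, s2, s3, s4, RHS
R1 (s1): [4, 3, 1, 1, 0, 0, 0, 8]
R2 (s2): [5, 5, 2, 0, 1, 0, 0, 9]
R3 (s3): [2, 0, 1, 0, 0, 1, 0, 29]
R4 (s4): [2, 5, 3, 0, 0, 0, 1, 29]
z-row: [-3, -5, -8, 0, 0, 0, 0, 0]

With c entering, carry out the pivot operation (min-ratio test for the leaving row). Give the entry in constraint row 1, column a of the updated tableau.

3/2

Ratio test on column c — row 1: 8/1 = 8; row 2: 9/2 = 9/2; row 3: 29/1 = 29; row 4: 29/3 = 29/3. Minimum is 9/2 at row 2 (s2 leaves); pivot element 2.
Divide row 2 by 2; eliminate column c from the other rows.
Row 1 update in column a: 4 − 1·(5/2) = 3/2.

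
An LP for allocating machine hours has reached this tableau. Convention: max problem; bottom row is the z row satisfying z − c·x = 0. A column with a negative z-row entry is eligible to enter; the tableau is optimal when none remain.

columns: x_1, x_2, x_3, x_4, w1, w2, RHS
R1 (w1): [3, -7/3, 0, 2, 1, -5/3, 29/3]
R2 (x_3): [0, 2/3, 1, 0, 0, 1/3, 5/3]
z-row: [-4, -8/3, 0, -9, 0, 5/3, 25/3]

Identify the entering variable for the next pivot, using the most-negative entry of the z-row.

x_4

Negative z-row entries: x_1: -4, x_2: -8/3, x_4: -9.
The most negative is -9 in column x_4, so x_4 enters.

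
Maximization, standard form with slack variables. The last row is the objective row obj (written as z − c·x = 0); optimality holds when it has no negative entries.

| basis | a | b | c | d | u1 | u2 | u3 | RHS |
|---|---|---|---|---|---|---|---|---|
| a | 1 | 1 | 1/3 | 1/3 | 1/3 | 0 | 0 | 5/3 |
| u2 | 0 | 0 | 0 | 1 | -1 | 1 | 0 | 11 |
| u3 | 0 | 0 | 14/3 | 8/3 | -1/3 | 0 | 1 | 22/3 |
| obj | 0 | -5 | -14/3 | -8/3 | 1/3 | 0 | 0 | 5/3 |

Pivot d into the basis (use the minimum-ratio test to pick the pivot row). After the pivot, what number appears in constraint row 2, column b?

0

Ratio test on column d — row 1: (5/3)/(1/3) = 5; row 2: 11/1 = 11; row 3: (22/3)/(8/3) = 11/4. Minimum is 11/4 at row 3 (u3 leaves); pivot element 8/3.
Divide row 3 by 8/3; eliminate column d from the other rows.
Row 2 update in column b: 0 − 1·0 = 0.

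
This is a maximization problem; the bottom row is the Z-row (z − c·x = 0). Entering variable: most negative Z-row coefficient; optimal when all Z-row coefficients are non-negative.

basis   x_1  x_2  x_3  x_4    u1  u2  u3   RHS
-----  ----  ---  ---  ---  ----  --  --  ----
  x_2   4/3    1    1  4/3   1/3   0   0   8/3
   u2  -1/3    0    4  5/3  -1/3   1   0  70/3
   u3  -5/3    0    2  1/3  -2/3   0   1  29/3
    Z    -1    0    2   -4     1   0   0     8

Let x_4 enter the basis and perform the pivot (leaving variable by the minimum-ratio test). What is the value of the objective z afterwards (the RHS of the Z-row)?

16

Ratio test on column x_4 — row 1: (8/3)/(4/3) = 2; row 2: (70/3)/(5/3) = 14; row 3: (29/3)/(1/3) = 29. Minimum is 2 at row 1 (x_2 leaves); pivot element 4/3.
Pivot on row 1; the Z-row RHS becomes 8 − (-4)·2 = 16.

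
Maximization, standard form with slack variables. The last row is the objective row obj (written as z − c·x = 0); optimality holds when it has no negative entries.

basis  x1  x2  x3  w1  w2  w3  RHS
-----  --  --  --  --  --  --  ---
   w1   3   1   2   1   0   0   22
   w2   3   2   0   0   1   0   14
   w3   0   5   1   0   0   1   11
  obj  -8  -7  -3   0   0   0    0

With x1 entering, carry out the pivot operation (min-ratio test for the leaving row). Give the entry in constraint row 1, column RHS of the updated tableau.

8

Ratio test on column x1 — row 1: 22/3 = 22/3; row 2: 14/3 = 14/3; row 3: entry 0 ≤ 0. Minimum is 14/3 at row 2 (w2 leaves); pivot element 3.
Divide row 2 by 3; eliminate column x1 from the other rows.
Row 1 update in column RHS: 22 − 3·(14/3) = 8.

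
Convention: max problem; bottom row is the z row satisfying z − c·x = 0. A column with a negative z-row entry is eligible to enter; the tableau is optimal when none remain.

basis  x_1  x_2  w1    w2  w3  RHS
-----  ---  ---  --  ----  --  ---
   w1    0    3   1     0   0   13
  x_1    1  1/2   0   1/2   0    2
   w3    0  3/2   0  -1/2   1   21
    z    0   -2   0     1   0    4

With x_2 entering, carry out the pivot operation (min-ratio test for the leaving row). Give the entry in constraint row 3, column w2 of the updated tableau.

Ratio test on column x_2 — row 1: 13/3 = 13/3; row 2: 2/(1/2) = 4; row 3: 21/(3/2) = 14. Minimum is 4 at row 2 (x_1 leaves); pivot element 1/2.
Divide row 2 by 1/2; eliminate column x_2 from the other rows.
Row 3 update in column w2: -1/2 − (3/2)·1 = -2.

-2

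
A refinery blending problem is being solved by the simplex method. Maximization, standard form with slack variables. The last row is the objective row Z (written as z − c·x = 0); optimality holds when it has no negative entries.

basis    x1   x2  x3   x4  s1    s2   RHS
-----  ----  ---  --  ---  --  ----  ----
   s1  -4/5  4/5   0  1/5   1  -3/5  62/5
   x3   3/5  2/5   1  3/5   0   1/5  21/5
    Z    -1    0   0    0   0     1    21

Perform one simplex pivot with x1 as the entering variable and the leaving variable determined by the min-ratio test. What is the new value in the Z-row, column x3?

Ratio test on column x1 — row 1: entry -4/5 ≤ 0; row 2: (21/5)/(3/5) = 7. Minimum is 7 at row 2 (x3 leaves); pivot element 3/5.
Divide row 2 by 3/5; eliminate column x1 from the other rows.
Z-row update in column x3: 0 − (-1)·(5/3) = 5/3.

5/3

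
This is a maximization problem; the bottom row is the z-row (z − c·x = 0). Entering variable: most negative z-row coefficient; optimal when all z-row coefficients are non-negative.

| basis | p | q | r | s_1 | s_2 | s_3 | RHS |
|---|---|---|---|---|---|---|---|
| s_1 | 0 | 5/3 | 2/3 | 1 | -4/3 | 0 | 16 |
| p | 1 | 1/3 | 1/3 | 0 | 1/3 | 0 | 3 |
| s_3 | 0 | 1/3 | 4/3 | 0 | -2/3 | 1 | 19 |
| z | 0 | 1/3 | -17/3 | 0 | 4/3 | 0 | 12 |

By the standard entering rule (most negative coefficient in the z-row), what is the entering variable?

r

Negative z-row entries: r: -17/3.
The most negative is -17/3 in column r, so r enters.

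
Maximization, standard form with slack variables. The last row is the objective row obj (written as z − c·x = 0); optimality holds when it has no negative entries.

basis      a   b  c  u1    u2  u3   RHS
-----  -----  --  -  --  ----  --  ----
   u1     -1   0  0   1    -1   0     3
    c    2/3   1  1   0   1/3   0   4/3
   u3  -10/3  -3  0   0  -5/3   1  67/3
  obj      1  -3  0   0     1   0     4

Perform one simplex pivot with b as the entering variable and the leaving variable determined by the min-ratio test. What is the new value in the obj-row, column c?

Ratio test on column b — row 1: entry 0 ≤ 0; row 2: (4/3)/1 = 4/3; row 3: entry -3 ≤ 0. Minimum is 4/3 at row 2 (c leaves); pivot element 1.
Divide row 2 by 1; eliminate column b from the other rows.
obj-row update in column c: 0 − (-3)·1 = 3.

3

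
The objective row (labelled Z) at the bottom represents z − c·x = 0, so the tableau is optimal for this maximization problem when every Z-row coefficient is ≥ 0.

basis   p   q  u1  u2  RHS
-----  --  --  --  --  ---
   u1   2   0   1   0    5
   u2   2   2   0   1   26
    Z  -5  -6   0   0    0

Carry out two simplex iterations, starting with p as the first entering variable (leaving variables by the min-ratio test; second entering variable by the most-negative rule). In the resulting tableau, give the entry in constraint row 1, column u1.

Ratio test on column p — row 1: 5/2 = 5/2; row 2: 26/2 = 13. Minimum is 5/2 at row 1 (u1 leaves); pivot element 2.
Divide row 1 by 2; eliminate column p from the other rows.
Second iteration: most negative Z-row entry is -6 in column q, so q enters.
Ratio test on column q — row 1: entry 0 ≤ 0; row 2: 21/2 = 21/2. Minimum is 21/2 at row 2 (u2 leaves); pivot element 2.
Divide row 2 by 2; eliminate column q from the other rows.
After both pivots, the entry at constraint row 1, column u1 is 1/2.

1/2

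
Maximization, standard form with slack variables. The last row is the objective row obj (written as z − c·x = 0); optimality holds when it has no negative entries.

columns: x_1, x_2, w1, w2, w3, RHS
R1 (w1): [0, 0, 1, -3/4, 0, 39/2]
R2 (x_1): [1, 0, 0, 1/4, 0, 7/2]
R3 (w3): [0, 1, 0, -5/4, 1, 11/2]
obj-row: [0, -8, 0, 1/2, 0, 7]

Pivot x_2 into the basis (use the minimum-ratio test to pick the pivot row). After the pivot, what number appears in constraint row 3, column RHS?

Ratio test on column x_2 — row 1: entry 0 ≤ 0; row 2: entry 0 ≤ 0; row 3: (11/2)/1 = 11/2. Minimum is 11/2 at row 3 (w3 leaves); pivot element 1.
Divide row 3 by 1; eliminate column x_2 from the other rows.
In the new row 3, the RHS entry is the old entry divided by the pivot: (11/2)/1 = 11/2.

11/2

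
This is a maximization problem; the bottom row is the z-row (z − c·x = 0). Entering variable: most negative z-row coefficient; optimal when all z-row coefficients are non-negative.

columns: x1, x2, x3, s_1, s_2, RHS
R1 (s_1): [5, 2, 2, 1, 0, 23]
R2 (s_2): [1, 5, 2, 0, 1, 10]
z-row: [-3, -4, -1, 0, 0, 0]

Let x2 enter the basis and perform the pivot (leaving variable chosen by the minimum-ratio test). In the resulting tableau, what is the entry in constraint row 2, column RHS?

2

Ratio test on column x2 — row 1: 23/2 = 23/2; row 2: 10/5 = 2. Minimum is 2 at row 2 (s_2 leaves); pivot element 5.
Divide row 2 by 5; eliminate column x2 from the other rows.
In the new row 2, the RHS entry is the old entry divided by the pivot: 10/5 = 2.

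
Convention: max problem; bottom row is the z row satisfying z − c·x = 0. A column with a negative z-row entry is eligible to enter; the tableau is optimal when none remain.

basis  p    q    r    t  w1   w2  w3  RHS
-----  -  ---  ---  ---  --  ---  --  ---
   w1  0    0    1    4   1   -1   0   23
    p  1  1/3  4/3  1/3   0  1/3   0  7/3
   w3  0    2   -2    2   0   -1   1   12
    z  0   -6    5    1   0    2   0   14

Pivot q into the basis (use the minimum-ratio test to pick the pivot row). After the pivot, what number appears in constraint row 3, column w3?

Ratio test on column q — row 1: entry 0 ≤ 0; row 2: (7/3)/(1/3) = 7; row 3: 12/2 = 6. Minimum is 6 at row 3 (w3 leaves); pivot element 2.
Divide row 3 by 2; eliminate column q from the other rows.
In the new row 3, the w3 entry is the old entry divided by the pivot: 1/2 = 1/2.

1/2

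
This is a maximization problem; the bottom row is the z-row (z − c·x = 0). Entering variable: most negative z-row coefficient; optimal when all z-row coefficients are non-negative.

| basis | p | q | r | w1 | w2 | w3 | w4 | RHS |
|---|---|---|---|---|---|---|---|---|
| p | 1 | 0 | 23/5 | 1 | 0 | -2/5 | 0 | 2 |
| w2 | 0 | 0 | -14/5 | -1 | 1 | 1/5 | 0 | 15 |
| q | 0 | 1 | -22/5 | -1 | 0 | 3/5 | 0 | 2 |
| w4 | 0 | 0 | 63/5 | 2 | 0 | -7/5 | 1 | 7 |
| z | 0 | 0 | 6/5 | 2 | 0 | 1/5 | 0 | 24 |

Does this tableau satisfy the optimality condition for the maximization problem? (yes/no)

yes

Every z-row coefficient is ≥ 0, so the tableau is optimal.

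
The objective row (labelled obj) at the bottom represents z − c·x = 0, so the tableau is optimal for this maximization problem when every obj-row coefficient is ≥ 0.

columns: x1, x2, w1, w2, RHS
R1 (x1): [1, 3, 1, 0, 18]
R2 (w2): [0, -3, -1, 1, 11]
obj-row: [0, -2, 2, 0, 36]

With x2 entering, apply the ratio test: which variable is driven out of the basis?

Column x2 entries and ratios — x1: 18/3 = 6; w2: -3 ≤ 0, skip.
Smallest ratio is 6 in the row of x1, so x1 leaves.

x1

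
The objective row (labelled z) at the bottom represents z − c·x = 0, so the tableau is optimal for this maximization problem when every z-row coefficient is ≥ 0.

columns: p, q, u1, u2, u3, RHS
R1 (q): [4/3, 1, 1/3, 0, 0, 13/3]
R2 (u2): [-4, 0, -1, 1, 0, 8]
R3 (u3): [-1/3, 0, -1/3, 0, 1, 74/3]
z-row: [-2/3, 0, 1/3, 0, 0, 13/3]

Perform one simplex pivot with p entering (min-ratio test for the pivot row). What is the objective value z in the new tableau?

Ratio test on column p — row 1: (13/3)/(4/3) = 13/4; row 2: entry -4 ≤ 0; row 3: entry -1/3 ≤ 0. Minimum is 13/4 at row 1 (q leaves); pivot element 4/3.
Pivot on row 1; the z-row RHS becomes 13/3 − (-2/3)·(13/4) = 13/2.

13/2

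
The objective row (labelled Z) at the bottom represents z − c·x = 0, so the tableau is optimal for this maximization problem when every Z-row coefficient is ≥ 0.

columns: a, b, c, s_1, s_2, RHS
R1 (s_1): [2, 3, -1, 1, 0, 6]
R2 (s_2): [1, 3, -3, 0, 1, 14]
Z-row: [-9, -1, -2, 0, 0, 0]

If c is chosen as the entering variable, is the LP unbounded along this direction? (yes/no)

Every constraint-row entry in column c is ≤ 0, so increasing c is unbounded.

yes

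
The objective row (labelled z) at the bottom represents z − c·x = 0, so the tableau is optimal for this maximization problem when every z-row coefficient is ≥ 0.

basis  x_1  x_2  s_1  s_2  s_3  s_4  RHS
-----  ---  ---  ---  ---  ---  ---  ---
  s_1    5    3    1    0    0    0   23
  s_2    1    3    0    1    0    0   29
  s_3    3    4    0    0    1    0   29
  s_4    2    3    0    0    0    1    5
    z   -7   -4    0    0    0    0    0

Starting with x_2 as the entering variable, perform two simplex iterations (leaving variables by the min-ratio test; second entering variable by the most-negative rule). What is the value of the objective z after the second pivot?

35/2

Ratio test on column x_2 — row 1: 23/3 = 23/3; row 2: 29/3 = 29/3; row 3: 29/4 = 29/4; row 4: 5/3 = 5/3. Minimum is 5/3 at row 4 (s_4 leaves); pivot element 3.
Pivot on row 4; the z-row RHS becomes 0 − (-4)·(5/3) = 20/3.
Next entering variable (most negative z-row entry -13/3): x_1.
Ratio test on column x_1 — row 1: 18/3 = 6; row 2: entry -1 ≤ 0; row 3: (67/3)/(1/3) = 67; row 4: (5/3)/(2/3) = 5/2. Minimum is 5/2 at row 4 (x_2 leaves); pivot element 2/3.
After the second pivot the z-row RHS is 20/3 − (-13/3)·(5/2) = 35/2.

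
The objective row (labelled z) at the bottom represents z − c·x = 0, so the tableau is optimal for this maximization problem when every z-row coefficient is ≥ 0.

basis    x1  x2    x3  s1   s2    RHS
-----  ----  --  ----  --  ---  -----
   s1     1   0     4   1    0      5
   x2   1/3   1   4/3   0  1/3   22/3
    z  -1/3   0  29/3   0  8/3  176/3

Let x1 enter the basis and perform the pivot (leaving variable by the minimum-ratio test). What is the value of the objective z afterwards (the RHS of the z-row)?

181/3

Ratio test on column x1 — row 1: 5/1 = 5; row 2: (22/3)/(1/3) = 22. Minimum is 5 at row 1 (s1 leaves); pivot element 1.
Pivot on row 1; the z-row RHS becomes 176/3 − (-1/3)·5 = 181/3.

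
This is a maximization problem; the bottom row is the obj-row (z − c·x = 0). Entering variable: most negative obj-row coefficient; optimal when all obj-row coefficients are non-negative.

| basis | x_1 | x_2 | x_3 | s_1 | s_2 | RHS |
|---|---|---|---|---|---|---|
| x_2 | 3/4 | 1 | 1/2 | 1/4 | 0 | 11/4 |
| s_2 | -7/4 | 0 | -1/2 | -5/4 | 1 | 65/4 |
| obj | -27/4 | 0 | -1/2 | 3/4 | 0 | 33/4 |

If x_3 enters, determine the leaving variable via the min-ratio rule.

Column x_3 entries and ratios — x_2: (11/4)/(1/2) = 11/2; s_2: -1/2 ≤ 0, skip.
Smallest ratio is 11/2 in the row of x_2, so x_2 leaves.

x_2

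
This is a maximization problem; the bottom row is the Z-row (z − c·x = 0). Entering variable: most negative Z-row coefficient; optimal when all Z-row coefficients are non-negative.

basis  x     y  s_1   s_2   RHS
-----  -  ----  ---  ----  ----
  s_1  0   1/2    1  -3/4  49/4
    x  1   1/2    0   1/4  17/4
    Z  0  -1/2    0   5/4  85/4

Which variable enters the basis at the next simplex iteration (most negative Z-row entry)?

y

Negative Z-row entries: y: -1/2.
The most negative is -1/2 in column y, so y enters.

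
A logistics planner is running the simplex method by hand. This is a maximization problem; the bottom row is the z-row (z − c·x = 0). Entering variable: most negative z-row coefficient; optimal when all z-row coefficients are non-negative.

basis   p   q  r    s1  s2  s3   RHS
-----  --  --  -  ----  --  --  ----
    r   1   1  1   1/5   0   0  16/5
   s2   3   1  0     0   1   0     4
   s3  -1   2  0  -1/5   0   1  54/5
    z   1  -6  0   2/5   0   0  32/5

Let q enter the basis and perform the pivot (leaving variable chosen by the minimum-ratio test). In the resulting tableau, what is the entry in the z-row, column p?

7

Ratio test on column q — row 1: (16/5)/1 = 16/5; row 2: 4/1 = 4; row 3: (54/5)/2 = 27/5. Minimum is 16/5 at row 1 (r leaves); pivot element 1.
Divide row 1 by 1; eliminate column q from the other rows.
z-row update in column p: 1 − (-6)·1 = 7.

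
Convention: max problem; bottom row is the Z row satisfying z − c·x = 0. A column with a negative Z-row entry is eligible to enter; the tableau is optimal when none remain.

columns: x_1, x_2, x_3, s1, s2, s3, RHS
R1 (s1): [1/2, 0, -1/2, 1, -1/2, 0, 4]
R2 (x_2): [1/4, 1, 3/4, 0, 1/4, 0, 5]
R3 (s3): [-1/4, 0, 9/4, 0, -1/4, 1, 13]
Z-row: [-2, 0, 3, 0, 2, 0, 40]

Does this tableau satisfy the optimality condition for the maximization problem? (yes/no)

The Z-row has a negative entry -2 in column x_1, so it is not optimal.

no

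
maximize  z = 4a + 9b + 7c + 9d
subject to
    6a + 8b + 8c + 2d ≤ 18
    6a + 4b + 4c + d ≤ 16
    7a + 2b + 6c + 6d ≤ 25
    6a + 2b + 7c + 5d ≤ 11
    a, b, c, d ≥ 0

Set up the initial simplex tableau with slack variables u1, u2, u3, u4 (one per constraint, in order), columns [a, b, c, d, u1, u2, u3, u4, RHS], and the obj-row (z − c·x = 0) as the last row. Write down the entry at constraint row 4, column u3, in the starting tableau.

0

Slack u3 belongs to constraint 3; its column is the unit vector e_3, so the entry in row 4 is 0.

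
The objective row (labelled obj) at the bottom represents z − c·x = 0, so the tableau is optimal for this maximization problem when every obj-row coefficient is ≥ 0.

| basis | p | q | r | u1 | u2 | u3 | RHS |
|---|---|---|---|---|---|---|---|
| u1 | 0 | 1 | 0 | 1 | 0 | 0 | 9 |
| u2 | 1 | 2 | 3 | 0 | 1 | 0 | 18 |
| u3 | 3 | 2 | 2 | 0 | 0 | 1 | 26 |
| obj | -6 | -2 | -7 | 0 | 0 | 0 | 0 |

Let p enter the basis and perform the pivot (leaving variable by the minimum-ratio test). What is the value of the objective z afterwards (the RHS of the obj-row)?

52

Ratio test on column p — row 1: entry 0 ≤ 0; row 2: 18/1 = 18; row 3: 26/3 = 26/3. Minimum is 26/3 at row 3 (u3 leaves); pivot element 3.
Pivot on row 3; the obj-row RHS becomes 0 − (-6)·(26/3) = 52.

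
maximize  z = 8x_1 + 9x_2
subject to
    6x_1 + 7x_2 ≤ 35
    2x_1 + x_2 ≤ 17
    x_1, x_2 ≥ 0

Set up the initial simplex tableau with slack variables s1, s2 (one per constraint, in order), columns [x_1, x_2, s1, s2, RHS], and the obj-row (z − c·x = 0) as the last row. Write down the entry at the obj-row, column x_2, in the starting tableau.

The obj-row carries the negated objective coefficients: the x_2 entry is -9.

-9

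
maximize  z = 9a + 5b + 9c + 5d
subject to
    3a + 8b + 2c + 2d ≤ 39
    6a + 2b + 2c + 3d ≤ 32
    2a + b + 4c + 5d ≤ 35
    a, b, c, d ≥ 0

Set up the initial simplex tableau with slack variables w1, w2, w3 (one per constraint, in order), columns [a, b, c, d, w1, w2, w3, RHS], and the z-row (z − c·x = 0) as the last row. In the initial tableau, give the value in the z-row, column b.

The z-row carries the negated objective coefficients: the b entry is -5.

-5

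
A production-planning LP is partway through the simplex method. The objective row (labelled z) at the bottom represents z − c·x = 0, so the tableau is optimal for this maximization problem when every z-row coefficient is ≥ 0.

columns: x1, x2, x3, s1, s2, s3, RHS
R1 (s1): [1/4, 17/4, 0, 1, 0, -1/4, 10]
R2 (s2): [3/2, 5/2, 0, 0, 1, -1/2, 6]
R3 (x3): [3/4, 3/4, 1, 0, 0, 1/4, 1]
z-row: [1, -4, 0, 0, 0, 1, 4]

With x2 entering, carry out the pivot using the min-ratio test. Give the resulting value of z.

28/3

Ratio test on column x2 — row 1: 10/(17/4) = 40/17; row 2: 6/(5/2) = 12/5; row 3: 1/(3/4) = 4/3. Minimum is 4/3 at row 3 (x3 leaves); pivot element 3/4.
Pivot on row 3; the z-row RHS becomes 4 − (-4)·(4/3) = 28/3.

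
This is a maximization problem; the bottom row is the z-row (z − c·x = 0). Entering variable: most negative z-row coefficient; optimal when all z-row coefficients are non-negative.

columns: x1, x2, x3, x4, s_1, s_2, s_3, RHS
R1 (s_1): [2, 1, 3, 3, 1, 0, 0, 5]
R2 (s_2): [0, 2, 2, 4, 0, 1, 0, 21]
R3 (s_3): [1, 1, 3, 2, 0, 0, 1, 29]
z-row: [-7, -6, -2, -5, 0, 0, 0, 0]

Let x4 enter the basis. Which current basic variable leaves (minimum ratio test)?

Column x4 entries and ratios — s_1: 5/3 = 5/3; s_2: 21/4 = 21/4; s_3: 29/2 = 29/2.
Smallest ratio is 5/3 in the row of s_1, so s_1 leaves.

s_1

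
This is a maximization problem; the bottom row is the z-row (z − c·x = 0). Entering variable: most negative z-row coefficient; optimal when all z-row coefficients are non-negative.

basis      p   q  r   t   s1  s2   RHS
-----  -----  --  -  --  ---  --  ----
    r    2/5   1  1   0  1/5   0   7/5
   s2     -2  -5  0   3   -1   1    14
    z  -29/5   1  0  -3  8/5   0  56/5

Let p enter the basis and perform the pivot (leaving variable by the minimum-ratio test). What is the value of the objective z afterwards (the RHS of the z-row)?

Ratio test on column p — row 1: (7/5)/(2/5) = 7/2; row 2: entry -2 ≤ 0. Minimum is 7/2 at row 1 (r leaves); pivot element 2/5.
Pivot on row 1; the z-row RHS becomes 56/5 − (-29/5)·(7/2) = 63/2.

63/2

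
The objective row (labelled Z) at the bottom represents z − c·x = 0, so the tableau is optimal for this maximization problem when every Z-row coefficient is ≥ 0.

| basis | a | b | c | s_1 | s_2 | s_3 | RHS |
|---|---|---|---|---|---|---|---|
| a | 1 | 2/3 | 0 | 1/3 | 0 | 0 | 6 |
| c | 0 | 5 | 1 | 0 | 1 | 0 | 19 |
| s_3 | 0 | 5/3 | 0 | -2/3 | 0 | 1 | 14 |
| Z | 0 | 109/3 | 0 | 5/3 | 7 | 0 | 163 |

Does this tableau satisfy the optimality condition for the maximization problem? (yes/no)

yes

Every Z-row coefficient is ≥ 0, so the tableau is optimal.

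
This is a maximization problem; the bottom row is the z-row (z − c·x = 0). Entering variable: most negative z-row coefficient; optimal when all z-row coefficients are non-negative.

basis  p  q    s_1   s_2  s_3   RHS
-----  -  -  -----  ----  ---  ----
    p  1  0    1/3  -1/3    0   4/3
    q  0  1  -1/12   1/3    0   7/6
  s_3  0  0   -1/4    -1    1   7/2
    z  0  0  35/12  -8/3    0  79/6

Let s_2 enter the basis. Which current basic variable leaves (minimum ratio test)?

q

Column s_2 entries and ratios — p: -1/3 ≤ 0, skip; q: (7/6)/(1/3) = 7/2; s_3: -1 ≤ 0, skip.
Smallest ratio is 7/2 in the row of q, so q leaves.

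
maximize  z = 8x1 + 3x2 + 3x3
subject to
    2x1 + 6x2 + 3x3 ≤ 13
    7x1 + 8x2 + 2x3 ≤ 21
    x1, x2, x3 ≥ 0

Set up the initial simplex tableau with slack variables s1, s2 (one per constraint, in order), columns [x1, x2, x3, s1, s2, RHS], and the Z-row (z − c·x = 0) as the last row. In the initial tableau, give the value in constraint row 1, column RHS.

The RHS of constraint 1 is b_1 = 13.

13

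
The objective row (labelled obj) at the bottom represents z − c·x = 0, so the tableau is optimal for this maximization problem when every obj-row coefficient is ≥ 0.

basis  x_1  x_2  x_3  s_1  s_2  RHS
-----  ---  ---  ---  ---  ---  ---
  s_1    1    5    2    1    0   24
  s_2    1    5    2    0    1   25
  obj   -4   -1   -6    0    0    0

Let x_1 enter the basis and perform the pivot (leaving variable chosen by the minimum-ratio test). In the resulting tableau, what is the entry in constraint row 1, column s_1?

Ratio test on column x_1 — row 1: 24/1 = 24; row 2: 25/1 = 25. Minimum is 24 at row 1 (s_1 leaves); pivot element 1.
Divide row 1 by 1; eliminate column x_1 from the other rows.
In the new row 1, the s_1 entry is the old entry divided by the pivot: 1/1 = 1.

1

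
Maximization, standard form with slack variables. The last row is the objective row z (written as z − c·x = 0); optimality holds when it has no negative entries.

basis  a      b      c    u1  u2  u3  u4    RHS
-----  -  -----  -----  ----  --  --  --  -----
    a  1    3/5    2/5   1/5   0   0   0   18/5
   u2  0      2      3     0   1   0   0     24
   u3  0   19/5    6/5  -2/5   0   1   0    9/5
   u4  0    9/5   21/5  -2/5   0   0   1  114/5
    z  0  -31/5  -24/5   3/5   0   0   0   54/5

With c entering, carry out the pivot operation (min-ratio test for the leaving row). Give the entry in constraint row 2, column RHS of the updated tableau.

Ratio test on column c — row 1: (18/5)/(2/5) = 9; row 2: 24/3 = 8; row 3: (9/5)/(6/5) = 3/2; row 4: (114/5)/(21/5) = 38/7. Minimum is 3/2 at row 3 (u3 leaves); pivot element 6/5.
Divide row 3 by 6/5; eliminate column c from the other rows.
Row 2 update in column RHS: 24 − 3·(3/2) = 39/2.

39/2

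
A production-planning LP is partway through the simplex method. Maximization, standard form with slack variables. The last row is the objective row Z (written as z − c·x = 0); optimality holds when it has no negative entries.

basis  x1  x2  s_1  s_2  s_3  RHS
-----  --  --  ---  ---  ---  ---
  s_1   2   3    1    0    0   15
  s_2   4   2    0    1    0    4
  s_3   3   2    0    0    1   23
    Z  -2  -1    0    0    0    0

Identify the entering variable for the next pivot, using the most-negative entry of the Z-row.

Negative Z-row entries: x1: -2, x2: -1.
The most negative is -2 in column x1, so x1 enters.

x1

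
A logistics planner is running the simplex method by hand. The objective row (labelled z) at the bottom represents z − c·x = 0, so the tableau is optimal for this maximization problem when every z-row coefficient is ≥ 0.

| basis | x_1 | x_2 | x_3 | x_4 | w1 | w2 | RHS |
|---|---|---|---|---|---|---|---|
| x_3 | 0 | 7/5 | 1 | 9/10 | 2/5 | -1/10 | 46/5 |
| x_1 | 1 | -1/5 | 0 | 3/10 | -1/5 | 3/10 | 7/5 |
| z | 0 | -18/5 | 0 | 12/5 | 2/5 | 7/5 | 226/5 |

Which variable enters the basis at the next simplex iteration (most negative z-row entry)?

Negative z-row entries: x_2: -18/5.
The most negative is -18/5 in column x_2, so x_2 enters.

x_2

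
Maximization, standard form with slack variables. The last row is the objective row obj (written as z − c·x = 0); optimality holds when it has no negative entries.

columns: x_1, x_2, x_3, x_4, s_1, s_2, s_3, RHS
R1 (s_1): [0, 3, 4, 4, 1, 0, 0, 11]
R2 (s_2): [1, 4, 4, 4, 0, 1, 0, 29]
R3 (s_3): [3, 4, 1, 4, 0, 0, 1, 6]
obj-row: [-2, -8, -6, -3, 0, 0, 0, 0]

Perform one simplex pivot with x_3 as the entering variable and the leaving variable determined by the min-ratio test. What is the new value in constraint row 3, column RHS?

Ratio test on column x_3 — row 1: 11/4 = 11/4; row 2: 29/4 = 29/4; row 3: 6/1 = 6. Minimum is 11/4 at row 1 (s_1 leaves); pivot element 4.
Divide row 1 by 4; eliminate column x_3 from the other rows.
Row 3 update in column RHS: 6 − 1·(11/4) = 13/4.

13/4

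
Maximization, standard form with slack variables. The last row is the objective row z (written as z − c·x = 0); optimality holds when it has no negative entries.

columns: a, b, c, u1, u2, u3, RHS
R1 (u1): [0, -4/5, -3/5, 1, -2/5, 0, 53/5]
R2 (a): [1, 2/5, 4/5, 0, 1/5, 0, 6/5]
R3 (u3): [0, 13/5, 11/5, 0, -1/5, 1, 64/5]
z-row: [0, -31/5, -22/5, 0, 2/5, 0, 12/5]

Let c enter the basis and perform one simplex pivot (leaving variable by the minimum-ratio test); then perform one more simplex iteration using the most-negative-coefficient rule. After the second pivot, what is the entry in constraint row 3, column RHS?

Ratio test on column c — row 1: entry -3/5 ≤ 0; row 2: (6/5)/(4/5) = 3/2; row 3: (64/5)/(11/5) = 64/11. Minimum is 3/2 at row 2 (a leaves); pivot element 4/5.
Divide row 2 by 4/5; eliminate column c from the other rows.
Second iteration: most negative z-row entry is -4 in column b, so b enters.
Ratio test on column b — row 1: entry -1/2 ≤ 0; row 2: (3/2)/(1/2) = 3; row 3: (19/2)/(3/2) = 19/3. Minimum is 3 at row 2 (c leaves); pivot element 1/2.
Divide row 2 by 1/2; eliminate column b from the other rows.
After both pivots, the entry at constraint row 3, column RHS is 5.

5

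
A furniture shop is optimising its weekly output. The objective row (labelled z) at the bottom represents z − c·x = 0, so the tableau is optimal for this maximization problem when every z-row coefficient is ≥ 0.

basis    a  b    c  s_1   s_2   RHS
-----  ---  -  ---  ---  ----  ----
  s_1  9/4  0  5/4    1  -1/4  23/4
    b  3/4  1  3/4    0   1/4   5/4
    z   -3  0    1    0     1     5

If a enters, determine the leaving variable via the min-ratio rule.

b

Column a entries and ratios — s_1: (23/4)/(9/4) = 23/9; b: (5/4)/(3/4) = 5/3.
Smallest ratio is 5/3 in the row of b, so b leaves.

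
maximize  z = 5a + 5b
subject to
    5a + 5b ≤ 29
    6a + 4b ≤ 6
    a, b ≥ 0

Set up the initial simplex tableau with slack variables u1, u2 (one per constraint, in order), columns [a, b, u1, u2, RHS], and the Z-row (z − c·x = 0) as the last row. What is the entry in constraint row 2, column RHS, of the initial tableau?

6

The RHS of constraint 2 is b_2 = 6.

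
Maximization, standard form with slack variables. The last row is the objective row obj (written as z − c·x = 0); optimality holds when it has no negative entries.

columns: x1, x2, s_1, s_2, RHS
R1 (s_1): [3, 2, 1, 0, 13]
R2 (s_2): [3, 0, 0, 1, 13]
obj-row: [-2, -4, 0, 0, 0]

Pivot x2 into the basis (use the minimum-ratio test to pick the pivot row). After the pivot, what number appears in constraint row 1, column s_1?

1/2

Ratio test on column x2 — row 1: 13/2 = 13/2; row 2: entry 0 ≤ 0. Minimum is 13/2 at row 1 (s_1 leaves); pivot element 2.
Divide row 1 by 2; eliminate column x2 from the other rows.
In the new row 1, the s_1 entry is the old entry divided by the pivot: 1/2 = 1/2.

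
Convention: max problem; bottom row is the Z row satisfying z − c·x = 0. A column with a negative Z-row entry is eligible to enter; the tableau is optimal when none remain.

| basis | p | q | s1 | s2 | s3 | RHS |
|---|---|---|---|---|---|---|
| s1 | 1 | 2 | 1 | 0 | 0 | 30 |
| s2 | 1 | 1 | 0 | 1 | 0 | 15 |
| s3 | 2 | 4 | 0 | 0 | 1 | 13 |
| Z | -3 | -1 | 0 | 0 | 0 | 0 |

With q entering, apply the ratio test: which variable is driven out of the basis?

s3

Column q entries and ratios — s1: 30/2 = 15; s2: 15/1 = 15; s3: 13/4 = 13/4.
Smallest ratio is 13/4 in the row of s3, so s3 leaves.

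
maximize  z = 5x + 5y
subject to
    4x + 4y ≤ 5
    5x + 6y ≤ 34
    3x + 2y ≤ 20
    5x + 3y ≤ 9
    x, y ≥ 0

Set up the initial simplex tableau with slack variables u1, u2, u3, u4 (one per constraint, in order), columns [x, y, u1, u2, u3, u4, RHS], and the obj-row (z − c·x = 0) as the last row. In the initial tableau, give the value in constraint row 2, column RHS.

The RHS of constraint 2 is b_2 = 34.

34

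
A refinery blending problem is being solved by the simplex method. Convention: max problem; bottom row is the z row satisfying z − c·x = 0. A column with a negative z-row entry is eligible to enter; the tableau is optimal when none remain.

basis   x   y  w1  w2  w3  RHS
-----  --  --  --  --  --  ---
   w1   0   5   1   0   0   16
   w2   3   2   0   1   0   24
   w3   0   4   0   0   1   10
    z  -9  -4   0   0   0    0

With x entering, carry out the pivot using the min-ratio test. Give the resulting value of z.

72

Ratio test on column x — row 1: entry 0 ≤ 0; row 2: 24/3 = 8; row 3: entry 0 ≤ 0. Minimum is 8 at row 2 (w2 leaves); pivot element 3.
Pivot on row 2; the z-row RHS becomes 0 − (-9)·8 = 72.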